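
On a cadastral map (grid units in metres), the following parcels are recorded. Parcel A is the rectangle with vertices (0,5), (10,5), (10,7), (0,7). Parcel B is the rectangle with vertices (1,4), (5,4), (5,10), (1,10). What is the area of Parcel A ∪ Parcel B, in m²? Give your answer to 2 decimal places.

36.00

By inclusion–exclusion:
Individual areas: |Parcel A| = 20, |Parcel B| = 24.
|Parcel A∩Parcel B|: x∈[1,5], y∈[5,7] → 4·2 = 8.
|Parcel A ∪ Parcel B| = 44 − 8 = 36.00.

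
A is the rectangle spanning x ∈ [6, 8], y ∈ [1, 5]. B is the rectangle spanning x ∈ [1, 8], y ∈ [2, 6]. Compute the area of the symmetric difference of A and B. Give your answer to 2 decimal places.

|A∩B|: x∈[6,8], y∈[2,5] → 2·3 = 6.
|A △ B| = |A| + |B| − 2·|A∩B| = 8 + 28 − 12 = 24.00.

24.00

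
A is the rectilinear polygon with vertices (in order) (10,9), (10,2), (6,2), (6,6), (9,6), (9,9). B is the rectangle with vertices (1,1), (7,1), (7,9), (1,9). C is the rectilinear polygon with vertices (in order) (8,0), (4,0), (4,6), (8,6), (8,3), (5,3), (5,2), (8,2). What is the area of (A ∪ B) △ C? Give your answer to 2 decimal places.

52.00

|A ∪ B| = 63.
|(A ∪ B) ∩ C| = 16.
|(A ∪ B) △ C| = 63 + 21 − 32 = 52.00.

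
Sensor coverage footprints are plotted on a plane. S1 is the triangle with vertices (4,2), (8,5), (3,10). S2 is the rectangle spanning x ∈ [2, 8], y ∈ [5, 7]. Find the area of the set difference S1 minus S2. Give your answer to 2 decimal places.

|S1| = 17.5, |S1∩S2| = 7.
|S1 ∖ S2| = |S1| − |S1∩S2| = 17.5 − 7 = 10.50.

10.50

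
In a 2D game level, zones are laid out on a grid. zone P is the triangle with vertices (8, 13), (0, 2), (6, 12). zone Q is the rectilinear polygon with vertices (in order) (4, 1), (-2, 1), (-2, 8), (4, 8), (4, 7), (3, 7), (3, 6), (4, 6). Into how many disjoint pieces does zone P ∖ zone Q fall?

2

zone P ∖ zone Q splits into 2 disjoint pieces (area 4.8, area 0.2784).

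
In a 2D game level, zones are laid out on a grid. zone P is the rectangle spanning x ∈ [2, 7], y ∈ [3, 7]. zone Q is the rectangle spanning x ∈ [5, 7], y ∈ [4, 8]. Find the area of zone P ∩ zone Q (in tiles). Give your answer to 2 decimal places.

|zone P∩zone Q|: x∈[5,7], y∈[4,7] → 2·3 = 6.

6.00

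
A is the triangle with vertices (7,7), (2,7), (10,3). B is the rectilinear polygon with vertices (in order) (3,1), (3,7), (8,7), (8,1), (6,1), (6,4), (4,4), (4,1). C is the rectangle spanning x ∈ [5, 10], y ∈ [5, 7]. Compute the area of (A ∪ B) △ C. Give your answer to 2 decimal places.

|A ∪ B| = 25.9167.
|(A ∪ B) ∩ C| = 6.1667.
|(A ∪ B) △ C| = 25.9167 + 10 − 12.3333 = 23.58.

23.58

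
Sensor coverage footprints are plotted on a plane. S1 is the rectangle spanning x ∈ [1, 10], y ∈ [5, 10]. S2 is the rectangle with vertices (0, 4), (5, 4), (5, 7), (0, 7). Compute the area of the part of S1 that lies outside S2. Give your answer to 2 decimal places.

|S1∩S2|: x∈[1,5], y∈[5,7] → 4·2 = 8.
|S1| = 45.
|S1 ∖ S2| = |S1| − |S1∩S2| = 45 − 8 = 37.00.

37.00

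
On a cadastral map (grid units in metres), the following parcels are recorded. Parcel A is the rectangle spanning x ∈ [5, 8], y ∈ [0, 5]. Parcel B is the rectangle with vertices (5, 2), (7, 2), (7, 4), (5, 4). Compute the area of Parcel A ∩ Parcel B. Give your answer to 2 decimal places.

|Parcel A∩Parcel B|: x∈[5,7], y∈[2,4] → 2·2 = 4.

4.00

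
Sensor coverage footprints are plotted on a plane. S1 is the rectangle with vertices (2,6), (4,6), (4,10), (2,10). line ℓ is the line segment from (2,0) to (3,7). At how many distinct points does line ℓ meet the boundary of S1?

The segment meets the boundary at (2.857,6).

1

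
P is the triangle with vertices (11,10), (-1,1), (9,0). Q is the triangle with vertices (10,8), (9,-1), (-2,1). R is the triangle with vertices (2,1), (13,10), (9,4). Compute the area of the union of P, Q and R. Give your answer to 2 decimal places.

By inclusion–exclusion:
Individual areas: |P| = 51, |Q| = 50.5, |R| = 15.
|P∩Q| = 43.0625.
|P∩R| = 12.6708.
|Q∩R| = 11.5278.
|P∩Q∩R| = 11.5278.
|P ∪ Q ∪ R| = 116.5 − 67.2611 + 11.5278 = 60.77.

60.77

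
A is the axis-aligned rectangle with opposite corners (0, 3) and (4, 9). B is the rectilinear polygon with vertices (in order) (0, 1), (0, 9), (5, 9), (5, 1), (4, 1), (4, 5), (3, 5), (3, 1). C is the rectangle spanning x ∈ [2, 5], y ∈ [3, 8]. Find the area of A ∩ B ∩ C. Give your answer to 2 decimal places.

8.00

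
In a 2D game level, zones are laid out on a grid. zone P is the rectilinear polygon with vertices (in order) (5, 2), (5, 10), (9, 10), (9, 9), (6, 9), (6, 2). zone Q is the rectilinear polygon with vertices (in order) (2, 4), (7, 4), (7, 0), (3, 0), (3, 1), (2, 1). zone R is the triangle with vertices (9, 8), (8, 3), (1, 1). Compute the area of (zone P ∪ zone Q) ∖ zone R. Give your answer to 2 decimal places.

|zone P ∪ zone Q| = 28.
|(zone P ∪ zone Q) ∩ zone R| = 8.3571.
|(zone P ∪ zone Q) ∖ zone R| = 28 − 8.3571 = 19.64.

19.64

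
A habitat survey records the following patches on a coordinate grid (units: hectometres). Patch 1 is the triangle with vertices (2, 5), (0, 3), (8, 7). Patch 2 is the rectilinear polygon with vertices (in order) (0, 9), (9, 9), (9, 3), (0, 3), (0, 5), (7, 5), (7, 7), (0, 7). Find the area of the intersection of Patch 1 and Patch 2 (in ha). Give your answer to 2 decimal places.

2.08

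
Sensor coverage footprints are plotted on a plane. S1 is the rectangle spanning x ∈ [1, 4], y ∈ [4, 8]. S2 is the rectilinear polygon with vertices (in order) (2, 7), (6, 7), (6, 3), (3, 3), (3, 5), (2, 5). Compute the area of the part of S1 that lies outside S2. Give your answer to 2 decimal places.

7.00

|S1| = 12, |S1∩S2| = 5.
|S1 ∖ S2| = |S1| − |S1∩S2| = 12 − 5 = 7.00.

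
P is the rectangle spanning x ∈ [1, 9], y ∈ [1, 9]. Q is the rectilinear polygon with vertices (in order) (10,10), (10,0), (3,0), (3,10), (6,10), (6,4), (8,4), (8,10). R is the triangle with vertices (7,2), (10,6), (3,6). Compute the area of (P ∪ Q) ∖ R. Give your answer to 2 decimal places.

|P ∪ Q| = 84.
|(P ∪ Q) ∩ R| = 14.
|(P ∪ Q) ∖ R| = 84 − 14 = 70.00.

70.00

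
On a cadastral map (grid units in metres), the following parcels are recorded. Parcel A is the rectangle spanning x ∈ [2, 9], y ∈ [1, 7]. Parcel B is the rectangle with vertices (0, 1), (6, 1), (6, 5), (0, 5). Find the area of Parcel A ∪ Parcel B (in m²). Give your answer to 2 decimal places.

50.00

By inclusion–exclusion:
Individual areas: |Parcel A| = 42, |Parcel B| = 24.
|Parcel A∩Parcel B|: x∈[2,6], y∈[1,5] → 4·4 = 16.
|Parcel A ∪ Parcel B| = 66 − 16 = 50.00.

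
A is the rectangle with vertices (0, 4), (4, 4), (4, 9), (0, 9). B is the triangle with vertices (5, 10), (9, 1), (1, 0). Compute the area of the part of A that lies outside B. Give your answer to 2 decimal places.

|A| = 20, |A∩B| = 2.45.
|A ∖ B| = |A| − |A∩B| = 20 − 2.45 = 17.55.

17.55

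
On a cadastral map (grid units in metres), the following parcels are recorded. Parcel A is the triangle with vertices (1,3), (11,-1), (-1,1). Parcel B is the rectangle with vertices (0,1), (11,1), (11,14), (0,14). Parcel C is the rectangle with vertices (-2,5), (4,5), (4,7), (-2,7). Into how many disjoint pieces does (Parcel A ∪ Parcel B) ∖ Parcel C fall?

(Parcel A ∪ Parcel B) ∖ Parcel C is a single connected region.

1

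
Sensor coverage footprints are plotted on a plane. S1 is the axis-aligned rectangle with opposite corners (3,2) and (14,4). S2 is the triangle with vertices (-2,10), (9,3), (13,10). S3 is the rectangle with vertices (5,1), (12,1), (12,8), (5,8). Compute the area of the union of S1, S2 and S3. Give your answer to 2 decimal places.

87.45

By inclusion–exclusion:
Individual areas: |S1| = 22, |S2| = 52.5, |S3| = 49.
|S1∩S2| = 1.0714.
|S1∩S3|: x∈[5,12], y∈[2,4] → 7·2 = 14.
|S2∩S3| = 22.0519.
|S1∩S2∩S3| = 1.0714.
|S1 ∪ S2 ∪ S3| = 123.5 − 37.1234 + 1.0714 = 87.45.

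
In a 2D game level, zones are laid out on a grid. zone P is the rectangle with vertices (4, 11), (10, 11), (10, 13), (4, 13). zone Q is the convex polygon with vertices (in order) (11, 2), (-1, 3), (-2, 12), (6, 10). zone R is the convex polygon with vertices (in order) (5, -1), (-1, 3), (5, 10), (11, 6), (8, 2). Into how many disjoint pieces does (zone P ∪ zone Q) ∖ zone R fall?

3

(zone P ∪ zone Q) ∖ zone R splits into 3 disjoint pieces (area 12, area 32.0714, area 2.9198).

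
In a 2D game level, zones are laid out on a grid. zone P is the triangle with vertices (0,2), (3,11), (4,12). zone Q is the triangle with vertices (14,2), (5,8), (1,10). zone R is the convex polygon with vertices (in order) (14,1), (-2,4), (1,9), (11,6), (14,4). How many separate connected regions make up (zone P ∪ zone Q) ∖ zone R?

(zone P ∪ zone Q) ∖ zone R splits into 2 disjoint pieces (area 2.3546, area 0.0771).

2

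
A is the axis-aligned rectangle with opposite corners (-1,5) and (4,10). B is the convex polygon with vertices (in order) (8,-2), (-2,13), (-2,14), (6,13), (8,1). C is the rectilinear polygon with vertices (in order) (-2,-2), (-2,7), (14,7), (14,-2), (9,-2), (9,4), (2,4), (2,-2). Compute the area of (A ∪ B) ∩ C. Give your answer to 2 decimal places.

20.08

The region (A ∪ B) ∩ C is the polygon with vertices (-1,7), (7,7), (7.5,4), (4,4), (3.333,5), (-1,5).
By the shoelace formula its area is 20.08.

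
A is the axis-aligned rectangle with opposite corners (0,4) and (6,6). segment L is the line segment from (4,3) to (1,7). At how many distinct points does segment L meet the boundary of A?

The segment meets the boundary at (1.75,6), (3.25,4).

2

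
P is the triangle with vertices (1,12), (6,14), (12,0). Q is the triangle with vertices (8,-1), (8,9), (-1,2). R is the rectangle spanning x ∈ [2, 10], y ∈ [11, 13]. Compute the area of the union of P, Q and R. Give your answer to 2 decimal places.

By inclusion–exclusion:
Individual areas: |P| = 41, |Q| = 45, |R| = 16.
|P∩Q| = 5.7516.
|P∩R| = 9.2643.
|Q∩R| = 0.
|P∩Q∩R| = 0.
|P ∪ Q ∪ R| = 102 − 15.0159 + 0 = 86.98.

86.98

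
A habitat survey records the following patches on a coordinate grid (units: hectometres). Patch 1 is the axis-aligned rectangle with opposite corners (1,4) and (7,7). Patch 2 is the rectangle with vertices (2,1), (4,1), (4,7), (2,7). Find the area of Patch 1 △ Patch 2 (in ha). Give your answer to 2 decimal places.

|Patch 1∩Patch 2|: x∈[2,4], y∈[4,7] → 2·3 = 6.
|Patch 1 △ Patch 2| = |Patch 1| + |Patch 2| − 2·|Patch 1∩Patch 2| = 18 + 12 − 12 = 18.00.

18.00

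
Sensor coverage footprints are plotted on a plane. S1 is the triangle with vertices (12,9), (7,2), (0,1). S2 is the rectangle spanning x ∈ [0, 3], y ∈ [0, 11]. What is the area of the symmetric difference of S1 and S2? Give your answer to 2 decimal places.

50.29

|S1| = 22, |S2| = 33, |S1∩S2| = 2.3571.
|S1 △ S2| = |S1| + |S2| − 2·|S1∩S2| = 22 + 33 − 4.7143 = 50.29.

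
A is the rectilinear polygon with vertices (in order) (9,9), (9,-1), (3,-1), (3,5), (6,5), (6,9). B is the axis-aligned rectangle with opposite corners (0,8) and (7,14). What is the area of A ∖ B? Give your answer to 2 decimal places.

|A| = 48, |A∩B| = 1.
|A ∖ B| = |A| − |A∩B| = 48 − 1 = 47.00.

47.00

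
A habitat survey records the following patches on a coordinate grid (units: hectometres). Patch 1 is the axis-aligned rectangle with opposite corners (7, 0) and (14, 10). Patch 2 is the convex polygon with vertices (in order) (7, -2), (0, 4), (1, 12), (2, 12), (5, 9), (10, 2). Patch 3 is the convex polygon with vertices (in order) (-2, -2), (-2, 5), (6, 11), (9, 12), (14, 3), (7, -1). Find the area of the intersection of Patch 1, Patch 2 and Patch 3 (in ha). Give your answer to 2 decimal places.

10.80

The intersection is the polygon with vertices (7,6.2), (10,2), (8.5,0), (7,0).
By the shoelace formula its area is 10.80.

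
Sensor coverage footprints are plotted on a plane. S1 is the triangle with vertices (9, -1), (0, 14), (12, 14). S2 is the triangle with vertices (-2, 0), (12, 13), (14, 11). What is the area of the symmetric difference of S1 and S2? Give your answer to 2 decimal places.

85.80

|S1| = 90, |S2| = 27, |S1∩S2| = 15.6012.
|S1 △ S2| = |S1| + |S2| − 2·|S1∩S2| = 90 + 27 − 31.2024 = 85.80.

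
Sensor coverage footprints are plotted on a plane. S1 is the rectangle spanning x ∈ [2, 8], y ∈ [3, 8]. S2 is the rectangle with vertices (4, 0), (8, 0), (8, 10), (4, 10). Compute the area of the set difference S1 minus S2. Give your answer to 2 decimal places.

10.00

|S1∩S2|: x∈[4,8], y∈[3,8] → 4·5 = 20.
|S1| = 30.
|S1 ∖ S2| = |S1| − |S1∩S2| = 30 − 20 = 10.00.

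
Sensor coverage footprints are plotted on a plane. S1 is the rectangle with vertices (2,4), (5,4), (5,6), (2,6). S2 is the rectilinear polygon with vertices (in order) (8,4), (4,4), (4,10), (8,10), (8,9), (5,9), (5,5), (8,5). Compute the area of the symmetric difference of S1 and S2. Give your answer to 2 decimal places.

|S1| = 6, |S2| = 12, |S1∩S2| = 2.
|S1 △ S2| = |S1| + |S2| − 2·|S1∩S2| = 6 + 12 − 4 = 14.00.

14.00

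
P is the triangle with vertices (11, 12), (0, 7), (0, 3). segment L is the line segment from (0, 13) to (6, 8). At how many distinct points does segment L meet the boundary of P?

1

The segment meets the boundary at (4.659,9.118).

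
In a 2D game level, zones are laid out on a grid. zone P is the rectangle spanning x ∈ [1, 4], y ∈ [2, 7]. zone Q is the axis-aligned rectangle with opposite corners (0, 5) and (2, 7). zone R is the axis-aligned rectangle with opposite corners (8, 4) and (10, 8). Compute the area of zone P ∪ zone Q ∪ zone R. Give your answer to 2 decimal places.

25.00

By inclusion–exclusion:
Individual areas: |zone P| = 15, |zone Q| = 4, |zone R| = 8.
|zone P∩zone Q|: x∈[1,2], y∈[5,7] → 1·2 = 2.
|zone P∩zone R| = 0 (no overlap).
|zone Q∩zone R| = 0 (no overlap).
|zone P∩zone Q∩zone R| = 0.
|zone P ∪ zone Q ∪ zone R| = 27 − 2 + 0 = 25.00.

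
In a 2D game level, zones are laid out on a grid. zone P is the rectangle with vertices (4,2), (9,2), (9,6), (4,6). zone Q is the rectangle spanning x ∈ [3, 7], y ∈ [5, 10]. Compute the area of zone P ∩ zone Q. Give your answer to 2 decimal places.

|zone P∩zone Q|: x∈[4,7], y∈[5,6] → 3·1 = 3.

3.00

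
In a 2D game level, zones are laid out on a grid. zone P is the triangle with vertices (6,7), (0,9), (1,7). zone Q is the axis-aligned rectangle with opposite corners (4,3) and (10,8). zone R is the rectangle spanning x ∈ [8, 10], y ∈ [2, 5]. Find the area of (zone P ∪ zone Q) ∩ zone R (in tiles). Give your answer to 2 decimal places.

The region (zone P ∪ zone Q) ∩ zone R is the polygon with vertices (10,3), (8,3), (8,5), (10,5).
By the shoelace formula its area is 4.00.

4.00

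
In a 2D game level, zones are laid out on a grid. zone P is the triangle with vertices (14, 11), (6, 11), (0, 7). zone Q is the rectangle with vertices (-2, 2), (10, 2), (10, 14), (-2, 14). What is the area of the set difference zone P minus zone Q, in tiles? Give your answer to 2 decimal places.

2.29

|zone P| = 16, |zone P∩zone Q| = 13.7143.
|zone P ∖ zone Q| = |zone P| − |zone P∩zone Q| = 16 − 13.7143 = 2.29.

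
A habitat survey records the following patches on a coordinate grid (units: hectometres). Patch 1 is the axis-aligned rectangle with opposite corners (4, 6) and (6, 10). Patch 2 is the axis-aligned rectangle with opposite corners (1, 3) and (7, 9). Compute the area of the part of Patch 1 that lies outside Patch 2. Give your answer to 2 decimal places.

2.00

|Patch 1∩Patch 2|: x∈[4,6], y∈[6,9] → 2·3 = 6.
|Patch 1| = 8.
|Patch 1 ∖ Patch 2| = |Patch 1| − |Patch 1∩Patch 2| = 8 − 6 = 2.00.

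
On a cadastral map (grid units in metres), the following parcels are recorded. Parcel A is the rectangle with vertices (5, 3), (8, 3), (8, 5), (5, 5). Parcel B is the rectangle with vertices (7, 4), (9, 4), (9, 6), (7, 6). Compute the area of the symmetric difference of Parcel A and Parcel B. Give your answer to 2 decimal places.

8.00

|Parcel A∩Parcel B|: x∈[7,8], y∈[4,5] → 1·1 = 1.
|Parcel A △ Parcel B| = |Parcel A| + |Parcel B| − 2·|Parcel A∩Parcel B| = 6 + 4 − 2 = 8.00.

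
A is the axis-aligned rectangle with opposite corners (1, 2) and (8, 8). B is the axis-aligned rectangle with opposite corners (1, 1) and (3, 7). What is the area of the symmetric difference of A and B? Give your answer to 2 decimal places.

|A∩B|: x∈[1,3], y∈[2,7] → 2·5 = 10.
|A △ B| = |A| + |B| − 2·|A∩B| = 42 + 12 − 20 = 34.00.

34.00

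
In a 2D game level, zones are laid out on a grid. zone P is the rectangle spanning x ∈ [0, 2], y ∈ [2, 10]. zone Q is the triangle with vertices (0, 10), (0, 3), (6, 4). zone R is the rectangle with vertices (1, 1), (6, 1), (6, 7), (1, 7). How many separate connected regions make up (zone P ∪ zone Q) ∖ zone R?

(zone P ∪ zone Q) ∖ zone R is a single connected region.

1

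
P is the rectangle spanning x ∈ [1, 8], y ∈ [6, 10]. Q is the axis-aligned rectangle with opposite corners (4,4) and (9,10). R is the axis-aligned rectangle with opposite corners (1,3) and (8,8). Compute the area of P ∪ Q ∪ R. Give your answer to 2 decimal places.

By inclusion–exclusion:
Individual areas: |P| = 28, |Q| = 30, |R| = 35.
|P∩Q|: x∈[4,8], y∈[6,10] → 4·4 = 16.
|P∩R|: x∈[1,8], y∈[6,8] → 7·2 = 14.
|Q∩R|: x∈[4,8], y∈[4,8] → 4·4 = 16.
|P∩Q∩R| = 8.
|P ∪ Q ∪ R| = 93 − 46 + 8 = 55.00.

55.00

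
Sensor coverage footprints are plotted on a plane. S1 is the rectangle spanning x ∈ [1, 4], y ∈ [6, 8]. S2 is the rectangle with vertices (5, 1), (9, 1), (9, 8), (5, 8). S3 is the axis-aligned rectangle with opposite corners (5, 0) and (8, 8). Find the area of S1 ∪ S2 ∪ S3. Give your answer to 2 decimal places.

37.00

By inclusion–exclusion:
Individual areas: |S1| = 6, |S2| = 28, |S3| = 24.
|S1∩S2| = 0 (no overlap).
|S1∩S3| = 0 (no overlap).
|S2∩S3|: x∈[5,8], y∈[1,8] → 3·7 = 21.
|S1∩S2∩S3| = 0.
|S1 ∪ S2 ∪ S3| = 58 − 21 + 0 = 37.00.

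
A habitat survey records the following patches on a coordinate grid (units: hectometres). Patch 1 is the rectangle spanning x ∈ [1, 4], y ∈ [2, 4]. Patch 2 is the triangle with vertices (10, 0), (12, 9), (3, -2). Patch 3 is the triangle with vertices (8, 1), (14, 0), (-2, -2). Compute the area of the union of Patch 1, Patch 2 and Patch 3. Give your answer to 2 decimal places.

By inclusion–exclusion:
Individual areas: |Patch 1| = 6, |Patch 2| = 29.5, |Patch 3| = 14.
|Patch 1∩Patch 2| = 0.
|Patch 1∩Patch 3| = 0.
|Patch 2∩Patch 3| = 7.7071.
|Patch 1∩Patch 2∩Patch 3| = 0.
|Patch 1 ∪ Patch 2 ∪ Patch 3| = 49.5 − 7.7071 + 0 = 41.79.

41.79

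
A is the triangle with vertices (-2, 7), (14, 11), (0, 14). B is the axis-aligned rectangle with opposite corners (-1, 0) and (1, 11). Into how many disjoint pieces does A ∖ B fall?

2

A ∖ B splits into 2 disjoint pieces (area 1.625, area 43.4107).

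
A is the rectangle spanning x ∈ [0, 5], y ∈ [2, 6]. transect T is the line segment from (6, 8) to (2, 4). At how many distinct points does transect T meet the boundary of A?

The segment meets the boundary at (4,6).

1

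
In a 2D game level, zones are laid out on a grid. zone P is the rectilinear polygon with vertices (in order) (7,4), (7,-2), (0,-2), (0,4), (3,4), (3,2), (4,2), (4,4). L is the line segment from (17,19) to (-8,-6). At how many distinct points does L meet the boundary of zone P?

2

The segment meets the boundary at (0,2), (2,4).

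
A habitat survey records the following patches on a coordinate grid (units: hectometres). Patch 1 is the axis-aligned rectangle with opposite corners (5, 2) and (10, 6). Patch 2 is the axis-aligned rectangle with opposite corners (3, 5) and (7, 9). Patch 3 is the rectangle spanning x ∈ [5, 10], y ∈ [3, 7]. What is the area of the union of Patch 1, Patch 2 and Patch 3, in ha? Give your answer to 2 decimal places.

By inclusion–exclusion:
Individual areas: |Patch 1| = 20, |Patch 2| = 16, |Patch 3| = 20.
|Patch 1∩Patch 2|: x∈[5,7], y∈[5,6] → 2·1 = 2.
|Patch 1∩Patch 3|: x∈[5,10], y∈[3,6] → 5·3 = 15.
|Patch 2∩Patch 3|: x∈[5,7], y∈[5,7] → 2·2 = 4.
|Patch 1∩Patch 2∩Patch 3| = 2.
|Patch 1 ∪ Patch 2 ∪ Patch 3| = 56 − 21 + 2 = 37.00.

37.00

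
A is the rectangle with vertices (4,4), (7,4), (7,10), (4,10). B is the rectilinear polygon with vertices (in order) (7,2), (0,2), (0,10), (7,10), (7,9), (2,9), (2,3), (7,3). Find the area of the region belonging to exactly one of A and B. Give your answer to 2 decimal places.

|A| = 18, |B| = 26, |A∩B| = 3.
|A △ B| = |A| + |B| − 2·|A∩B| = 18 + 26 − 6 = 38.00.

38.00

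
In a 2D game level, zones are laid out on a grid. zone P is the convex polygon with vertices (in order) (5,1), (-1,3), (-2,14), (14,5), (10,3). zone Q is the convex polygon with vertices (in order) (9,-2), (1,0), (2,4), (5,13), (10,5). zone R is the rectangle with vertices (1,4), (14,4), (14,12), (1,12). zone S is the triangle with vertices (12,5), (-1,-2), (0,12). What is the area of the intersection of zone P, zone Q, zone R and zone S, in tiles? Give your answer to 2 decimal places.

28.74

The intersection is the polygon with vertices (10,5), (9.857,4), (2,4), (3.907,9.721), (8.852,6.836).
By the shoelace formula its area is 28.74.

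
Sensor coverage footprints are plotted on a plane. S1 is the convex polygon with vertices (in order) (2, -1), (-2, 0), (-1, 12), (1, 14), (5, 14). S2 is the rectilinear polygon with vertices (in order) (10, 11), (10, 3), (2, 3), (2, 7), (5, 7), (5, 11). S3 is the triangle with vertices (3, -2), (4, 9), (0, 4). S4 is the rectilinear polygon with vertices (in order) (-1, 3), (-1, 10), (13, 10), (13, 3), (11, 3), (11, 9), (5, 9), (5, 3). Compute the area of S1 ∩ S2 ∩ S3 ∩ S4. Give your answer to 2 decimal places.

The intersection is the polygon with vertices (2,6.5), (2.4,7), (3.6,7), (2.8,3), (2,3).
By the shoelace formula its area is 4.70.

4.70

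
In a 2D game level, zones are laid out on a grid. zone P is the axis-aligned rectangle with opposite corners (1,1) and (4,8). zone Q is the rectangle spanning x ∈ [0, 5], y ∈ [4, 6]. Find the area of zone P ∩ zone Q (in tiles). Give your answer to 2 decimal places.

6.00

|zone P∩zone Q|: x∈[1,4], y∈[4,6] → 3·2 = 6.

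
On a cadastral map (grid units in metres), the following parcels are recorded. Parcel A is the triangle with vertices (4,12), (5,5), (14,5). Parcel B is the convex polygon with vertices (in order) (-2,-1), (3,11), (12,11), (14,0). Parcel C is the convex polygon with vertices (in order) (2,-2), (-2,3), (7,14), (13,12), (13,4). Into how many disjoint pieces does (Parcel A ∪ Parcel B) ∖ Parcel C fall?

(Parcel A ∪ Parcel B) ∖ Parcel C splits into 3 disjoint pieces (area 3.4436, area 20.1949, area 3.9035).

3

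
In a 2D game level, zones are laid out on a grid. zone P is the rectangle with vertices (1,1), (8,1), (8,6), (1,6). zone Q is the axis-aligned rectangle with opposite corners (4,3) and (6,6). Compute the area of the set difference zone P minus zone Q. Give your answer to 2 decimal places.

29.00

|zone P∩zone Q|: x∈[4,6], y∈[3,6] → 2·3 = 6.
|zone P| = 35.
|zone P ∖ zone Q| = |zone P| − |zone P∩zone Q| = 35 − 6 = 29.00.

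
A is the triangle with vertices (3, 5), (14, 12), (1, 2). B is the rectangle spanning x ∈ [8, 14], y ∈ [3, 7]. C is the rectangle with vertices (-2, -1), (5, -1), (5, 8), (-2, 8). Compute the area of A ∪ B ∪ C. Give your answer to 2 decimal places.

92.38

By inclusion–exclusion:
Individual areas: |A| = 9.5, |B| = 24, |C| = 63.
|A∩B| = 0.
|A∩C| = 4.1189.
|B∩C| = 0 (no overlap).
|A∩B∩C| = 0.
|A ∪ B ∪ C| = 96.5 − 4.1189 + 0 = 92.38.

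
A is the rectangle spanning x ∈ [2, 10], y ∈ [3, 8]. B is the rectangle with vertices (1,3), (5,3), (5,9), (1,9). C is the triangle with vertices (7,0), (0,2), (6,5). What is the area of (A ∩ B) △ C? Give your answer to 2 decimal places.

27.00

|A ∩ B| = 15.
|(A ∩ B) ∩ C| = 2.25.
|(A ∩ B) △ C| = 15 + 16.5 − 4.5 = 27.00.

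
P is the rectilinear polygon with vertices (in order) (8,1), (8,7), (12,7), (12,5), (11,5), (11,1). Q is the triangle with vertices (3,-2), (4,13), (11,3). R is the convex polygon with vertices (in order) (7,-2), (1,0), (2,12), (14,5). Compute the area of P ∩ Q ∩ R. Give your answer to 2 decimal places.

9.21

The intersection is the polygon with vertices (8.2,7), (11,3), (8,1.125), (8,7).
By the shoelace formula its area is 9.21.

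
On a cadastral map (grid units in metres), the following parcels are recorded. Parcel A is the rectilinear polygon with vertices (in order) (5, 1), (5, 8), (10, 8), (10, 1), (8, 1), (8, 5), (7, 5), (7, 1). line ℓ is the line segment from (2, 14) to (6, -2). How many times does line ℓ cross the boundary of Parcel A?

The segment meets the boundary at (5.25,1), (5,2).

2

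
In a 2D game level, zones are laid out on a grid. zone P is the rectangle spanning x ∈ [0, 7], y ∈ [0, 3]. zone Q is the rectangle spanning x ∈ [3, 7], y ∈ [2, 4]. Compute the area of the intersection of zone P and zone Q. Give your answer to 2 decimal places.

|zone P∩zone Q|: x∈[3,7], y∈[2,3] → 4·1 = 4.

4.00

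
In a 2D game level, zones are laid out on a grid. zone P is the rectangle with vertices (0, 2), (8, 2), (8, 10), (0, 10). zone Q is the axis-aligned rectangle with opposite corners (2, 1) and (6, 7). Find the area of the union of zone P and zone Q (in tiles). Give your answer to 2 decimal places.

By inclusion–exclusion:
Individual areas: |zone P| = 64, |zone Q| = 24.
|zone P∩zone Q|: x∈[2,6], y∈[2,7] → 4·5 = 20.
|zone P ∪ zone Q| = 88 − 20 = 68.00.

68.00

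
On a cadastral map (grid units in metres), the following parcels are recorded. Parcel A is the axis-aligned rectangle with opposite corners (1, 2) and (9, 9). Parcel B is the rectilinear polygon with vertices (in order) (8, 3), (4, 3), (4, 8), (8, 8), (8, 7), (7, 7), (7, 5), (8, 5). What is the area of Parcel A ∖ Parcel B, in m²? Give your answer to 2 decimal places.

38.00

|Parcel A| = 56, |Parcel A∩Parcel B| = 18.
|Parcel A ∖ Parcel B| = |Parcel A| − |Parcel A∩Parcel B| = 56 − 18 = 38.00.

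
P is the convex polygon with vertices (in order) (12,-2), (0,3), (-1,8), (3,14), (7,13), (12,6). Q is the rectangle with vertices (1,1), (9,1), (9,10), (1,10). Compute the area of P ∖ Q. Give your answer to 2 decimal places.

|P| = 134, |P∩Q| = 68.9917.
|P ∖ Q| = |P| − |P∩Q| = 134 − 68.9917 = 65.01.

65.01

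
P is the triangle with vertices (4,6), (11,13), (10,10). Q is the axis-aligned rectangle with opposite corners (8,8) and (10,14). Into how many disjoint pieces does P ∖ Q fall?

P ∖ Q splits into 2 disjoint pieces (area 2.6667, area 1).

2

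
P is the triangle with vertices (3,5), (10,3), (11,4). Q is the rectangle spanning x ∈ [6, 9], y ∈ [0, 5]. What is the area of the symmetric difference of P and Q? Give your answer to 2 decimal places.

|P| = 4.5, |Q| = 15, |P∩Q| = 2.1696.
|P △ Q| = |P| + |Q| − 2·|P∩Q| = 4.5 + 15 − 4.3393 = 15.16.

15.16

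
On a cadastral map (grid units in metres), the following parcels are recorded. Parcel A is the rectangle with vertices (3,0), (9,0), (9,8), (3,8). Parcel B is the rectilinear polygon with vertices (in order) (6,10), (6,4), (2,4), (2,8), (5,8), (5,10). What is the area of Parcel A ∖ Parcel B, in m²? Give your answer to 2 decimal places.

|Parcel A| = 48, |Parcel A∩Parcel B| = 12.
|Parcel A ∖ Parcel B| = |Parcel A| − |Parcel A∩Parcel B| = 48 − 12 = 36.00.

36.00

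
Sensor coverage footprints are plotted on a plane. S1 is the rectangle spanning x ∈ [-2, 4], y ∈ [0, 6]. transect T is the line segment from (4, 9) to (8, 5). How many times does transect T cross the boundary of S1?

0

The segment lies entirely outside S1 and never meets its boundary.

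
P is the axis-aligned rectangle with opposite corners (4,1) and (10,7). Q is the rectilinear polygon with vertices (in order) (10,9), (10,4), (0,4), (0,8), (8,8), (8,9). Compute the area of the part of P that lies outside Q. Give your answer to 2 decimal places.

|P| = 36, |P∩Q| = 18.
|P ∖ Q| = |P| − |P∩Q| = 36 − 18 = 18.00.

18.00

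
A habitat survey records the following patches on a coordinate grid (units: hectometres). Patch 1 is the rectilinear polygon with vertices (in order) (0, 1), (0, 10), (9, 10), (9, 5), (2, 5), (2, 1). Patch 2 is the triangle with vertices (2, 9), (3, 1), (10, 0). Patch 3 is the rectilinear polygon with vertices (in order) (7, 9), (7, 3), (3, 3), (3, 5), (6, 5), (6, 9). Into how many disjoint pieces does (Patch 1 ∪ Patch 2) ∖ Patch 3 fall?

1

(Patch 1 ∪ Patch 2) ∖ Patch 3 is a single connected region.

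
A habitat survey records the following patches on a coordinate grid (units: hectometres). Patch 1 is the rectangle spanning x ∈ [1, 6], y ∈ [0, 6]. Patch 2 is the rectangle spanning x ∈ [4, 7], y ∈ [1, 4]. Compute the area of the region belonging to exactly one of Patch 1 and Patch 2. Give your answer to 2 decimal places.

27.00

|Patch 1∩Patch 2|: x∈[4,6], y∈[1,4] → 2·3 = 6.
|Patch 1 △ Patch 2| = |Patch 1| + |Patch 2| − 2·|Patch 1∩Patch 2| = 30 + 9 − 12 = 27.00.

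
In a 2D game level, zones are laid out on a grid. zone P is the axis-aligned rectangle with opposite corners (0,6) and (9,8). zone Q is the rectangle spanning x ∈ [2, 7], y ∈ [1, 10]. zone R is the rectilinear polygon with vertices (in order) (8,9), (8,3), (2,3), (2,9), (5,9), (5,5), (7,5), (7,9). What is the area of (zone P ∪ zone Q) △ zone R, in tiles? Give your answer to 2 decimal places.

|zone P ∪ zone Q| = 53.
|(zone P ∪ zone Q) ∩ zone R| = 24.
|(zone P ∪ zone Q) △ zone R| = 53 + 28 − 48 = 33.00.

33.00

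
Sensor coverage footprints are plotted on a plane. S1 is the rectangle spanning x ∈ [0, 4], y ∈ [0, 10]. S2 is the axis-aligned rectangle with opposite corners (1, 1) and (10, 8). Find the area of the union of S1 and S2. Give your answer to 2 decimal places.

By inclusion–exclusion:
Individual areas: |S1| = 40, |S2| = 63.
|S1∩S2|: x∈[1,4], y∈[1,8] → 3·7 = 21.
|S1 ∪ S2| = 103 − 21 = 82.00.

82.00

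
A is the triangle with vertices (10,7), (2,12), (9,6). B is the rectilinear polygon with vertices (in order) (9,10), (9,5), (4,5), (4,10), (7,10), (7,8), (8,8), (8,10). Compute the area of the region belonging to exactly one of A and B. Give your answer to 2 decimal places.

20.98

|A| = 6.5, |B| = 23, |A∩B| = 4.2583.
|A △ B| = |A| + |B| − 2·|A∩B| = 6.5 + 23 − 8.5167 = 20.98.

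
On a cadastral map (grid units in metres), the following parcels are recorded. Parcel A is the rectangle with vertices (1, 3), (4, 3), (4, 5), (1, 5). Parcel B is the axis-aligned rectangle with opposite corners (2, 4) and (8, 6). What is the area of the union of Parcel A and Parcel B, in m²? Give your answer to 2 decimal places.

By inclusion–exclusion:
Individual areas: |Parcel A| = 6, |Parcel B| = 12.
|Parcel A∩Parcel B|: x∈[2,4], y∈[4,5] → 2·1 = 2.
|Parcel A ∪ Parcel B| = 18 − 2 = 16.00.

16.00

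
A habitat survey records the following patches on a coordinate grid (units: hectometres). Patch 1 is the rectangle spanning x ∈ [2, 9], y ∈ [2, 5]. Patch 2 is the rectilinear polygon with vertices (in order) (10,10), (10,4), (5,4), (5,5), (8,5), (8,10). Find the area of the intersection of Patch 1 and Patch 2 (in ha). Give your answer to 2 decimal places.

4.00

The intersection is the polygon with vertices (9,5), (9,4), (5,4), (5,5), (8,5).
By the shoelace formula its area is 4.00.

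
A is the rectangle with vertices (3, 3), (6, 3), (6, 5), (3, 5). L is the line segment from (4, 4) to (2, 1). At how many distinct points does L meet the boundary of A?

The segment meets the boundary at (3.333,3).

1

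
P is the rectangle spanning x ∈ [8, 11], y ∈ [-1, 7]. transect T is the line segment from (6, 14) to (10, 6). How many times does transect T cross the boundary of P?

The segment meets the boundary at (9.5,7).

1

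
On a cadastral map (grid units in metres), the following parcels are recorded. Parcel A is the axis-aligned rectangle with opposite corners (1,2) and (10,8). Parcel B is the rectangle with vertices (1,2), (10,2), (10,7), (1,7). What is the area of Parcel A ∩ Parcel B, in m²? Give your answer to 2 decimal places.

45.00

|Parcel A∩Parcel B|: x∈[1,10], y∈[2,7] → 9·5 = 45.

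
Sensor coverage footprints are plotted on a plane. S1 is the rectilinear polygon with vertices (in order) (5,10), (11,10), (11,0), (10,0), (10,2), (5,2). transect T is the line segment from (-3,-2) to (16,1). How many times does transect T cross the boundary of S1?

The segment meets the boundary at (11,0.211), (10,0.053).

2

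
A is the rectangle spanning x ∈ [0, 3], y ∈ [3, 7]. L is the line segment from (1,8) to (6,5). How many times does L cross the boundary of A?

2

The segment meets the boundary at (3,6.8), (2.667,7).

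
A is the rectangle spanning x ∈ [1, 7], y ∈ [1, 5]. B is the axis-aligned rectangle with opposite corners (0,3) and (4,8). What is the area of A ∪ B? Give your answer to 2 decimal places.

By inclusion–exclusion:
Individual areas: |A| = 24, |B| = 20.
|A∩B|: x∈[1,4], y∈[3,5] → 3·2 = 6.
|A ∪ B| = 44 − 6 = 38.00.

38.00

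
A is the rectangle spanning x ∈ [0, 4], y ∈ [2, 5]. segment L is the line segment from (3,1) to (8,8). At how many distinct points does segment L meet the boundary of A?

The segment meets the boundary at (3.714,2), (4,2.4).

2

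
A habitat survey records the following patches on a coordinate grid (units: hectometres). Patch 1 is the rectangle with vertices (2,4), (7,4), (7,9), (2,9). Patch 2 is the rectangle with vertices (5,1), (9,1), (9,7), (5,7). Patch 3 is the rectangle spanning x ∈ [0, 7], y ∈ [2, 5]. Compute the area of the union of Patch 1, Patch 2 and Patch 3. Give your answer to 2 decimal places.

By inclusion–exclusion:
Individual areas: |Patch 1| = 25, |Patch 2| = 24, |Patch 3| = 21.
|Patch 1∩Patch 2|: x∈[5,7], y∈[4,7] → 2·3 = 6.
|Patch 1∩Patch 3|: x∈[2,7], y∈[4,5] → 5·1 = 5.
|Patch 2∩Patch 3|: x∈[5,7], y∈[2,5] → 2·3 = 6.
|Patch 1∩Patch 2∩Patch 3| = 2.
|Patch 1 ∪ Patch 2 ∪ Patch 3| = 70 − 17 + 2 = 55.00.

55.00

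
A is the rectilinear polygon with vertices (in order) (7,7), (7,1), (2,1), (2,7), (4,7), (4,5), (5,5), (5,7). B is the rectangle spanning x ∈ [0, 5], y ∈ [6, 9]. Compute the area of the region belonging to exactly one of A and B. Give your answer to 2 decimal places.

|A| = 28, |B| = 15, |A∩B| = 2.
|A △ B| = |A| + |B| − 2·|A∩B| = 28 + 15 − 4 = 39.00.

39.00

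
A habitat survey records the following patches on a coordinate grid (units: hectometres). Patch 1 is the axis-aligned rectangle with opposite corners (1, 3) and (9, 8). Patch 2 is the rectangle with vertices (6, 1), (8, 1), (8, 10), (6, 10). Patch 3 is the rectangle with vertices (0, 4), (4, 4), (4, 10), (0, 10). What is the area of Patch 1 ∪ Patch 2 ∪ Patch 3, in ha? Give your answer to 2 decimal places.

By inclusion–exclusion:
Individual areas: |Patch 1| = 40, |Patch 2| = 18, |Patch 3| = 24.
|Patch 1∩Patch 2|: x∈[6,8], y∈[3,8] → 2·5 = 10.
|Patch 1∩Patch 3|: x∈[1,4], y∈[4,8] → 3·4 = 12.
|Patch 2∩Patch 3| = 0 (no overlap).
|Patch 1∩Patch 2∩Patch 3| = 0.
|Patch 1 ∪ Patch 2 ∪ Patch 3| = 82 − 22 + 0 = 60.00.

60.00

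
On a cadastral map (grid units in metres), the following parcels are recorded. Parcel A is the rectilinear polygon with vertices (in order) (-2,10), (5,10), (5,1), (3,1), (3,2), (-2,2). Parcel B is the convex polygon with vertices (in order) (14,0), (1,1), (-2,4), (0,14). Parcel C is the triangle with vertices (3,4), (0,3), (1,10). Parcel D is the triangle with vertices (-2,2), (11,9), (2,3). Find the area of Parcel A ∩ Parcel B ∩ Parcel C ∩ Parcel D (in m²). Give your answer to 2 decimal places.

The intersection is the polygon with vertices (0.012,3.083), (2.804,4.587), (3,4), (0,3).
By the shoelace formula its area is 1.09.

1.09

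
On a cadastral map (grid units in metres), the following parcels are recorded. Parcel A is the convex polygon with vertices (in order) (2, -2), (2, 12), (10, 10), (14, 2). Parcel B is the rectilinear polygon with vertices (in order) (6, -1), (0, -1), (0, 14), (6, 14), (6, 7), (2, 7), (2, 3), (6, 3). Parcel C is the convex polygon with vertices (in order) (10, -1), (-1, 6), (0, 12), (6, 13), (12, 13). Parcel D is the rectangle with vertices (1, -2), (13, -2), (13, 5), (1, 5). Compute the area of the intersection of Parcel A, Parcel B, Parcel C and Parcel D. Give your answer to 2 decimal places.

1.66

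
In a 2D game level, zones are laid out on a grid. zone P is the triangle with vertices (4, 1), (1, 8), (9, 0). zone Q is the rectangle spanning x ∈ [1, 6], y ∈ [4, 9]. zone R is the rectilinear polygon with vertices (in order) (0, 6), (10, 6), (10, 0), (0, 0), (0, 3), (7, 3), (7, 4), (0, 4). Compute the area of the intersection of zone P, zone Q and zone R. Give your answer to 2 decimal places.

The intersection is the polygon with vertices (5,4), (2.714,4), (1.857,6), (3,6).
By the shoelace formula its area is 3.43.

3.43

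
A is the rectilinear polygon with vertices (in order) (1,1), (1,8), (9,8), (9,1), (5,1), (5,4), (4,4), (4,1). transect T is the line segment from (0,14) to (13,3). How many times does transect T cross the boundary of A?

The segment meets the boundary at (9,6.385), (7.091,8).

2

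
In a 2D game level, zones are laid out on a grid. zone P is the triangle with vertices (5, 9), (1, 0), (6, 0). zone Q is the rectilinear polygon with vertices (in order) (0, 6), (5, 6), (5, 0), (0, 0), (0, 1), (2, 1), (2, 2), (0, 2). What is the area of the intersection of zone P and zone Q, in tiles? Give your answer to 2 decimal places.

The intersection is the polygon with vertices (3.667,6), (5,6), (5,0), (1,0), (1.444,1), (2,1), (2,2), (1.889,2).
By the shoelace formula its area is 15.67.

15.67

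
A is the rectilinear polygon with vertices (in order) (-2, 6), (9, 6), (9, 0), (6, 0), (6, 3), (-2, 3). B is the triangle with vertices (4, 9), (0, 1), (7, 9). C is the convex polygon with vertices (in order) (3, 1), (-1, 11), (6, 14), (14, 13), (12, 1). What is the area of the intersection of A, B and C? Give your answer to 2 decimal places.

The intersection is the polygon with vertices (2.059,3.353), (1.667,4.333), (2.5,6), (4.375,6).
By the shoelace formula its area is 3.22.

3.22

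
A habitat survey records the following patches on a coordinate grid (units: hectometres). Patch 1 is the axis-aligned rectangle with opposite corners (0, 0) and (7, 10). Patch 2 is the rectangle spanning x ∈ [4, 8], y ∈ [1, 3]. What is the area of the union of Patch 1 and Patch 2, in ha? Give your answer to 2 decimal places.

By inclusion–exclusion:
Individual areas: |Patch 1| = 70, |Patch 2| = 8.
|Patch 1∩Patch 2|: x∈[4,7], y∈[1,3] → 3·2 = 6.
|Patch 1 ∪ Patch 2| = 78 − 6 = 72.00.

72.00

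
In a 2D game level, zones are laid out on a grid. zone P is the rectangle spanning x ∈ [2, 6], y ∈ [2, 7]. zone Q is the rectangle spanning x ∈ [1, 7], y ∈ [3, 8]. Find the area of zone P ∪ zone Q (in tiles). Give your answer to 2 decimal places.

By inclusion–exclusion:
Individual areas: |zone P| = 20, |zone Q| = 30.
|zone P∩zone Q|: x∈[2,6], y∈[3,7] → 4·4 = 16.
|zone P ∪ zone Q| = 50 − 16 = 34.00.

34.00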